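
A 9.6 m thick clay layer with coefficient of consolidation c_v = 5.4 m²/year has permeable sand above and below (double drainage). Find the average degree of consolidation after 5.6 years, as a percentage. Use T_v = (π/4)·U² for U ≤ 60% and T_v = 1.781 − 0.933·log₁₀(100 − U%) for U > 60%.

Drainage path length: H_d = H/2 = 4.8 m (double drainage).
T_v = c_v·t/H_d² = 5.4×5.6/4.8² = 1.3125.
T_v = 1.3125 corresponds to the U > 60% branch:
U = 1 − 10^((1.781 − T_v)/0.933)/100 = 0.9682

U ≈ 96.8 %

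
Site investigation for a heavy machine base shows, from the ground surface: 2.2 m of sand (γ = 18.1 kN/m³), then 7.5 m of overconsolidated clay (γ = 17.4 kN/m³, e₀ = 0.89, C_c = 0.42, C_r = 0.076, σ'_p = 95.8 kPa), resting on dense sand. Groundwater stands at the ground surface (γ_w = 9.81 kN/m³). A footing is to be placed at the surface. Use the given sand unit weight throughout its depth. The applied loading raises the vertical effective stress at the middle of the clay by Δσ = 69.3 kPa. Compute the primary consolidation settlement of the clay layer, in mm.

S_c ≈ 233 mm

Mid-depth of clay below the ground surface: z = 2.2 + 7.5/2 = 5.95 m.
Total vertical stress at mid-clay: σ_v = 18.1×2.2 + 17.4×3.75 = 105.07 kPa.
Pore pressure: u = 9.81×(5.95 − 0) = 58.37 kPa.
Initial effective stress: σ'_0 = σ_v − u = 105.07 − 58.37 = 46.7 kPa.
Final effective stress: σ'_f = 46.7 + 69.3 = 116 kPa.
σ'_f = 116 > σ'_p = 95.8 kPa, so the stress path crosses the preconsolidation pressure — recompression up to σ'_p, then virgin compression beyond:
S_c = H/(1+e₀)·[C_r·log₁₀(σ'_p/σ'_0) + C_c·log₁₀(σ'_f/σ'_p)]
    = 7.5/1.89 × [0.076×log₁₀(95.8/46.7) + 0.42×log₁₀(116/95.8)]
    = 3.9683 × [0.023716 + 0.034899] = 0.2326 m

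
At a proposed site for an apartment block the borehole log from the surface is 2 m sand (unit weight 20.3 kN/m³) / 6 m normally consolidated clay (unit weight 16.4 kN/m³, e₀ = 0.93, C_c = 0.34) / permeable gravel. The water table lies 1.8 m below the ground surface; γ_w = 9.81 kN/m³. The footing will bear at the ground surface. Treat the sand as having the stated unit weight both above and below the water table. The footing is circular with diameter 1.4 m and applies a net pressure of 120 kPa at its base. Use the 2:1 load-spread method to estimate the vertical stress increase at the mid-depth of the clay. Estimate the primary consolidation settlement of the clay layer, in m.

Mid-depth of clay below the ground surface: z = 2 + 6/2 = 5 m.
Total vertical stress at mid-clay: σ_v = 20.3×2 + 16.4×3 = 89.8 kPa.
Pore pressure: u = 9.81×(5 − 1.8) = 31.392 kPa.
Initial effective stress: σ'_0 = σ_v − u = 89.8 − 31.392 = 58.408 kPa.
Stress increase at mid-clay by the 2:1 spreading method:
Δσ ≈ qD²/(D+z)² = 120×1.4²/(1.4+5)² = 5.7422 kPa
Final effective stress: σ'_f = σ'_0 + Δσ = 58.408 + 5.7422 = 64.15 kPa.
Normally consolidated clay, so the full stress increment lies on the virgin compression line:
S_c = C_c·H/(1+e₀)·log₁₀(σ'_f/σ'_0) = 0.34×6/(1+0.93)×log₁₀(64.15/58.408)
    = 1.057 × 0.040724 = 0.04305 m

S_c ≈ 0.043 m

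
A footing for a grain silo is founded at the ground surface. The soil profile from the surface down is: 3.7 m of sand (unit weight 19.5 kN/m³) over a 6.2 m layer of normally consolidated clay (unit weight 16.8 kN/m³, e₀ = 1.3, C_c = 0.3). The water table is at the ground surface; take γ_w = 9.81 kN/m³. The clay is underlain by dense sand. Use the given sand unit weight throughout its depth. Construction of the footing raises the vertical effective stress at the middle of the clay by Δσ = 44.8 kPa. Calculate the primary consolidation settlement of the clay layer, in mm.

Mid-depth of clay below the ground surface: z = 3.7 + 6.2/2 = 6.8 m.
Total vertical stress at mid-clay: σ_v = 19.5×3.7 + 16.8×3.1 = 124.23 kPa.
Pore pressure: u = 9.81×(6.8 − 0) = 66.708 kPa.
Initial effective stress: σ'_0 = σ_v − u = 124.23 − 66.708 = 57.522 kPa.
Final effective stress: σ'_f = σ'_0 + Δσ = 57.522 + 44.8 = 102.32 kPa.
Normally consolidated clay, so the full stress increment lies on the virgin compression line:
S_c = C_c·H/(1+e₀)·log₁₀(σ'_f/σ'_0) = 0.3×6.2/(1+1.3)×log₁₀(102.32/57.522)
    = 0.8087 × 0.25013 = 0.2023 m

S_c ≈ 202 mm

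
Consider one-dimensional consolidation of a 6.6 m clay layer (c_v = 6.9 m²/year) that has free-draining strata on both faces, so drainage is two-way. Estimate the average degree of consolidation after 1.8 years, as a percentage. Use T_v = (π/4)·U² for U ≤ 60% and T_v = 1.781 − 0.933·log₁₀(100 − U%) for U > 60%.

Drainage path length: H_d = H/2 = 3.3 m (double drainage).
T_v = c_v·t/H_d² = 6.9×1.8/3.3² = 1.1405.
T_v = 1.1405 corresponds to the U > 60% branch:
U = 1 − 10^((1.781 − T_v)/0.933)/100 = 0.9514

U ≈ 95.1 %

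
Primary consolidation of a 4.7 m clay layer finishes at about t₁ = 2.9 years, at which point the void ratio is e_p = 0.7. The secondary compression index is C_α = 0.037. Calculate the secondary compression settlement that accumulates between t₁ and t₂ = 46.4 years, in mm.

S_s ≈ 123 mm

Secondary compression: S_s = C_α·H/(1+e_p)·log₁₀(t₂/t₁)
S_s = 0.037×4.7/(1+0.7)×log₁₀(46.4/2.9)
    = 0.1023 × 1.204 = 0.1232 m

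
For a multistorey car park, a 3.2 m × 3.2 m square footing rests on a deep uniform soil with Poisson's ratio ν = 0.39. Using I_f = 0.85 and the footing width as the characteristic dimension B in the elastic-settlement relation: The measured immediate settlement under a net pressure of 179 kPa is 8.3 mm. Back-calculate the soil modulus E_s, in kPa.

S_e = q·B·(1−ν²)/E_s · I_f  ⇒  E_s = q·B·(1−ν²)·I_f / S_e.
E_s = 179 × 3.2 × 0.8479 × 0.85 / 0.0083 = 49740 kPa

E_s ≈ 49700 kPa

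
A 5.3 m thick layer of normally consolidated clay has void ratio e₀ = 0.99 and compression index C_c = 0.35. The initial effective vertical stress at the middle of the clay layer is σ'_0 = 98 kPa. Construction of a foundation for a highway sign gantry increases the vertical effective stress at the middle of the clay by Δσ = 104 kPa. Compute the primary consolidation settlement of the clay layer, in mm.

S_c ≈ 293 mm

Final effective stress: σ'_f = σ'_0 + Δσ = 98 + 104 = 202 kPa.
Normally consolidated clay, so the full stress increment lies on the virgin compression line:
S_c = C_c·H/(1+e₀)·log₁₀(σ'_f/σ'_0) = 0.35×5.3/(1+0.99)×log₁₀(202/98)
    = 0.93216 × 0.31413 = 0.2928 m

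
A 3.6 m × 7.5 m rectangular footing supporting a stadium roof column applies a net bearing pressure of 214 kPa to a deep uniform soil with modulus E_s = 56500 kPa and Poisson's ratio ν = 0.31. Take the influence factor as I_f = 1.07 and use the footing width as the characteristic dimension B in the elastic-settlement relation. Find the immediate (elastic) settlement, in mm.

Immediate (elastic) settlement: S_e = q·B·(1−ν²)/E_s · I_f.
S_e = 214 × 3.6 × (1 − 0.31²) / 56500 × 1.07
    = 214 × 3.6 × 0.9039 / 56500 × 1.07
    = 0.01319 m = 13.19 mm

S_e ≈ 13.2 mm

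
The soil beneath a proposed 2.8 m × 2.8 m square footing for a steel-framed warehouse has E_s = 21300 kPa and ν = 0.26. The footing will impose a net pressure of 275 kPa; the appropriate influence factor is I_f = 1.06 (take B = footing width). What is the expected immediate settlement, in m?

S_e ≈ 0.0357 m

Immediate (elastic) settlement: S_e = q·B·(1−ν²)/E_s · I_f.
S_e = 275 × 2.8 × (1 − 0.26²) / 21300 × 1.06
    = 275 × 2.8 × 0.9324 / 21300 × 1.06
    = 0.03573 m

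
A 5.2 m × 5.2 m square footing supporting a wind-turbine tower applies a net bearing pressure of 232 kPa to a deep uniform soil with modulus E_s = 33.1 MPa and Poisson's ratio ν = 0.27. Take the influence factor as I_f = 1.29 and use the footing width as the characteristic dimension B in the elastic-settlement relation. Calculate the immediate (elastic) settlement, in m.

Immediate (elastic) settlement: S_e = q·B·(1−ν²)/E_s · I_f.
E_s = 33.1 MPa = 33100 kPa.
S_e = 232 × 5.2 × (1 − 0.27²) / 33100 × 1.29
    = 232 × 5.2 × 0.9271 / 33100 × 1.29
    = 0.04359 m

S_e ≈ 0.0436 m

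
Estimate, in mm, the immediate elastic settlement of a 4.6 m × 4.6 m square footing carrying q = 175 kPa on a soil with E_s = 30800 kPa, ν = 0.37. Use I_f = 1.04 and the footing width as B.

Immediate (elastic) settlement: S_e = q·B·(1−ν²)/E_s · I_f.
S_e = 175 × 4.6 × (1 − 0.37²) / 30800 × 1.04
    = 175 × 4.6 × 0.8631 / 30800 × 1.04
    = 0.02346 m = 23.46 mm

S_e ≈ 23.5 mm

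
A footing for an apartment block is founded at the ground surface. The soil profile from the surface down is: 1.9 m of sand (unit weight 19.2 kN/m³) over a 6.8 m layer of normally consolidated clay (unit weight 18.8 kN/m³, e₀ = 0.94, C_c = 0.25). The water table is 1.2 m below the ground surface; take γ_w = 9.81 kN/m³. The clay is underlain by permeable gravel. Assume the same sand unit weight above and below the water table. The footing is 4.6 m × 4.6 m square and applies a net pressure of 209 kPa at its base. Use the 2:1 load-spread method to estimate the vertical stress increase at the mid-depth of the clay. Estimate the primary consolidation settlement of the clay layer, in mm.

Mid-depth of clay below the ground surface: z = 1.9 + 6.8/2 = 5.3 m.
Total vertical stress at mid-clay: σ_v = 19.2×1.9 + 18.8×3.4 = 100.4 kPa.
Pore pressure: u = 9.81×(5.3 − 1.2) = 40.221 kPa.
Initial effective stress: σ'_0 = σ_v − u = 100.4 − 40.221 = 60.179 kPa.
Stress increase at mid-clay by the 2:1 spreading method:
Δσ = qBL/((B+z)(L+z)) = 209×4.6×4.6/((4.6+5.3)(4.6+5.3)) = 45.122 kPa
Final effective stress: σ'_f = σ'_0 + Δσ = 60.179 + 45.122 = 105.3 kPa.
Normally consolidated clay, so the full stress increment lies on the virgin compression line:
S_c = C_c·H/(1+e₀)·log₁₀(σ'_f/σ'_0) = 0.25×6.8/(1+0.94)×log₁₀(105.3/60.179)
    = 0.87629 × 0.24298 = 0.2129 m

S_c ≈ 213 mm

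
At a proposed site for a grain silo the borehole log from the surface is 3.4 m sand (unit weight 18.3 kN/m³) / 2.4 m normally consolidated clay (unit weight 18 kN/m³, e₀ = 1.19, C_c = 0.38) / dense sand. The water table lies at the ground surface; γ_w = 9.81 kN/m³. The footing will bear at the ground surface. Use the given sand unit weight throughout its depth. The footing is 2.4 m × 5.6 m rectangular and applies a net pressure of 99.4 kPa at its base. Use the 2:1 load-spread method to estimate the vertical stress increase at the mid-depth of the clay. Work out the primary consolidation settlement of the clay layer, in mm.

S_c ≈ 71.3 mm

Mid-depth of clay below the ground surface: z = 3.4 + 2.4/2 = 4.6 m.
Total vertical stress at mid-clay: σ_v = 18.3×3.4 + 18×1.2 = 83.82 kPa.
Pore pressure: u = 9.81×(4.6 − 0) = 45.126 kPa.
Initial effective stress: σ'_0 = σ_v − u = 83.82 − 45.126 = 38.694 kPa.
Stress increase at mid-clay by the 2:1 spreading method:
Δσ = qBL/((B+z)(L+z)) = 99.4×2.4×5.6/((2.4+4.6)(5.6+4.6)) = 18.711 kPa
Final effective stress: σ'_f = σ'_0 + Δσ = 38.694 + 18.711 = 57.405 kPa.
Normally consolidated clay, so the full stress increment lies on the virgin compression line:
S_c = C_c·H/(1+e₀)·log₁₀(σ'_f/σ'_0) = 0.38×2.4/(1+1.19)×log₁₀(57.405/38.694)
    = 0.41644 × 0.17131 = 0.07134 m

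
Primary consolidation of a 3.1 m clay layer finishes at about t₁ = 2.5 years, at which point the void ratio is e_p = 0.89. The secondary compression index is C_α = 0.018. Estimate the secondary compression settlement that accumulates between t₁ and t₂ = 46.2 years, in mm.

S_s ≈ 37.4 mm

Secondary compression: S_s = C_α·H/(1+e_p)·log₁₀(t₂/t₁)
S_s = 0.018×3.1/(1+0.89)×log₁₀(46.2/2.5)
    = 0.02952 × 1.267 = 0.0374 m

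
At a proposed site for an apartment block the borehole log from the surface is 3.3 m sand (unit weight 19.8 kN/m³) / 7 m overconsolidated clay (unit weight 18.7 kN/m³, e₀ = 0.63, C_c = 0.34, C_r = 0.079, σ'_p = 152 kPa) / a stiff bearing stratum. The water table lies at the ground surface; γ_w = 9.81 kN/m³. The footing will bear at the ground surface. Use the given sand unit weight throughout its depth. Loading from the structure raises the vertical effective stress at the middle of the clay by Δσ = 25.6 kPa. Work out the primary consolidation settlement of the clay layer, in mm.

Mid-depth of clay below the ground surface: z = 3.3 + 7/2 = 6.8 m.
Total vertical stress at mid-clay: σ_v = 19.8×3.3 + 18.7×3.5 = 130.79 kPa.
Pore pressure: u = 9.81×(6.8 − 0) = 66.708 kPa.
Initial effective stress: σ'_0 = σ_v − u = 130.79 − 66.708 = 64.082 kPa.
Final effective stress: σ'_f = 64.082 + 25.6 = 89.682 kPa.
σ'_f = 89.682 ≤ σ'_p = 152 kPa, so the clay remains overconsolidated and only the recompression index applies:
S_c = C_r·H/(1+e₀)·log₁₀(σ'_f/σ'_0) = 0.079×7/1.63×log₁₀(89.682/64.082)
    = 0.33927 × 0.14597 = 0.04952 m

S_c ≈ 49.5 mm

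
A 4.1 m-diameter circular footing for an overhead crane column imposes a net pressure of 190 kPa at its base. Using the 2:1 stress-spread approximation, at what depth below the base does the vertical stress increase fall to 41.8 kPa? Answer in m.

2:1 spreading — at depth z the loaded area has grown by z in each plan dimension:
qD²/(D+z)² = Δσ_z ⇒ z = D(√(q/Δσ_z) − 1) = 4.1×(√(190/41.8) − 1) = 4.641 m

z ≈ 4.64 m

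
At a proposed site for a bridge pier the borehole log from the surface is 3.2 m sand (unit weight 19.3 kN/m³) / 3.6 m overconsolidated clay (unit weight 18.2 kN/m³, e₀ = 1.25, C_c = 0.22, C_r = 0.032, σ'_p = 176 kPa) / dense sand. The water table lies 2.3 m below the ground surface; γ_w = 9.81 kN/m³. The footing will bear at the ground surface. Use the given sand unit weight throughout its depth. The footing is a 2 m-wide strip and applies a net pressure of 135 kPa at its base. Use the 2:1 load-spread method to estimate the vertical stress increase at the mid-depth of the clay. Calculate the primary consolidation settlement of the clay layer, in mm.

S_c ≈ 9.99 mm

Mid-depth of clay below the ground surface: z = 3.2 + 3.6/2 = 5 m.
Total vertical stress at mid-clay: σ_v = 19.3×3.2 + 18.2×1.8 = 94.52 kPa.
Pore pressure: u = 9.81×(5 − 2.3) = 26.487 kPa.
Initial effective stress: σ'_0 = σ_v − u = 94.52 − 26.487 = 68.033 kPa.
Stress increase at mid-clay by the 2:1 spreading method:
Δσ = qB/(B+z) = 135×2/(2+5) = 38.571 kPa
Final effective stress: σ'_f = 68.033 + 38.571 = 106.6 kPa.
σ'_f = 106.6 ≤ σ'_p = 176 kPa, so the clay remains overconsolidated and only the recompression index applies:
S_c = C_r·H/(1+e₀)·log₁₀(σ'_f/σ'_0) = 0.032×3.6/2.25×log₁₀(106.6/68.033)
    = 0.0512 × 0.19504 = 0.009986 m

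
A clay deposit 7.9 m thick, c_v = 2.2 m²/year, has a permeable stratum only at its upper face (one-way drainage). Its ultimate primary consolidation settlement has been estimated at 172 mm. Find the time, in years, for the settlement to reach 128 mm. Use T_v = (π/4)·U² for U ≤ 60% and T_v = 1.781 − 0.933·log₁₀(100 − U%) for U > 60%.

Drainage path length: H_d = H = 7.9 m (single drainage).
U = S(t)/S_ult = 128/172 = 0.7442.
U > 60%: T_v = 1.781 − 0.933·log₁₀(100 − 74.419) = 0.46741.
t = T_v·H_d²/c_v = 0.46741×7.9²/2.2 = 13.26 years.

t ≈ 13.3 years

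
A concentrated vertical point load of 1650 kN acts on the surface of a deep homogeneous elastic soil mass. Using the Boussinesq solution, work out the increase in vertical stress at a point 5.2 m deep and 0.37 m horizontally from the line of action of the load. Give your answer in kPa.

Δσ_z ≈ 28.8 kPa

Boussinesq vertical stress below a point load on an elastic half-space:
Δσ_z = 3P/(2πz²) · [1 + (r/z)²]^(−5/2)
r/z = 0.37/5.2 = 0.071154; [1+(r/z)²]^(−5/2) = 0.98745.
Δσ_z = 3×1650/(2π×5.2²) × 0.98745 = 29.135 × 0.98745 = 28.77 kPa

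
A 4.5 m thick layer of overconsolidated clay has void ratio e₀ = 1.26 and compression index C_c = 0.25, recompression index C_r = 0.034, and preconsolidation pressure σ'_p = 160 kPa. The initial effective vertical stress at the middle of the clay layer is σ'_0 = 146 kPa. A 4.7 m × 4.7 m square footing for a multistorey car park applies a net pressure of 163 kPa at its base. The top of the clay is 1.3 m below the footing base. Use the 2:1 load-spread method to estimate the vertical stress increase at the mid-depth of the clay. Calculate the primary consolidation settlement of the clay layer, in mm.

S_c ≈ 49.7 mm

Mid-depth of clay below the footing base: z = 1.3 + 4.5/2 = 3.55 m.
Stress increase at mid-clay by the 2:1 spreading method:
Δσ = qBL/((B+z)(L+z)) = 163×4.7×4.7/((4.7+3.55)(4.7+3.55)) = 52.902 kPa
Final effective stress: σ'_f = 146 + 52.902 = 198.9 kPa.
σ'_f = 198.9 > σ'_p = 160 kPa, so the stress path crosses the preconsolidation pressure — recompression up to σ'_p, then virgin compression beyond:
S_c = H/(1+e₀)·[C_r·log₁₀(σ'_p/σ'_0) + C_c·log₁₀(σ'_f/σ'_p)]
    = 4.5/2.26 × [0.034×log₁₀(160/146) + 0.25×log₁₀(198.9/160)]
    = 1.9912 × [0.0013521 + 0.023629] = 0.04974 m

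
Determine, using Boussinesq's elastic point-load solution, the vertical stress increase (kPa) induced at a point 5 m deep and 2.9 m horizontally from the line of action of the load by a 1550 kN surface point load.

Δσ_z ≈ 14.3 kPa

Boussinesq vertical stress below a point load on an elastic half-space:
Δσ_z = 3P/(2πz²) · [1 + (r/z)²]^(−5/2)
r/z = 2.9/5 = 0.58; [1+(r/z)²]^(−5/2) = 0.48435.
Δσ_z = 3×1550/(2π×5²) × 0.48435 = 29.603 × 0.48435 = 14.34 kPa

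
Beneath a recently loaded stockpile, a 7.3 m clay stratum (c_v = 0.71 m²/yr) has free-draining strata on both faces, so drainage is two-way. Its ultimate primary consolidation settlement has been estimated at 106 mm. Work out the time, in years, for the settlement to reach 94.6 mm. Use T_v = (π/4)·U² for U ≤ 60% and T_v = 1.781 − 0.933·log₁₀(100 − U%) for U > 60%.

Drainage path length: H_d = H/2 = 3.65 m (double drainage).
U = S(t)/S_ult = 94.6/106 = 0.8925.
U > 60%: T_v = 1.781 − 0.933·log₁₀(100 − 89.245) = 0.81852.
t = T_v·H_d²/c_v = 0.81852×3.65²/0.71 = 15.36 years.

t ≈ 15.4 years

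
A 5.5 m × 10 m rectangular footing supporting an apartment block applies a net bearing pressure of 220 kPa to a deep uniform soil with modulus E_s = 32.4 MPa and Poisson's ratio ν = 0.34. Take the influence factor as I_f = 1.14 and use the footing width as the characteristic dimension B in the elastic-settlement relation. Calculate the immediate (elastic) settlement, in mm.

Immediate (elastic) settlement: S_e = q·B·(1−ν²)/E_s · I_f.
E_s = 32.4 MPa = 32400 kPa.
S_e = 220 × 5.5 × (1 − 0.34²) / 32400 × 1.14
    = 220 × 5.5 × 0.8844 / 32400 × 1.14
    = 0.03765 m = 37.65 mm

S_e ≈ 37.7 mm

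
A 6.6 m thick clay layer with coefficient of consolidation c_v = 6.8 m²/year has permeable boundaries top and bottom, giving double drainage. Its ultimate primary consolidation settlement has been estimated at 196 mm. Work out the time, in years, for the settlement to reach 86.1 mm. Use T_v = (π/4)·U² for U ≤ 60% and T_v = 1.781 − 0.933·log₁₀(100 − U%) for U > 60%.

t ≈ 0.243 years

Drainage path length: H_d = H/2 = 3.3 m (double drainage).
U = S(t)/S_ult = 86.1/196 = 0.4393.
U ≤ 60%: T_v = (π/4)·U² = (π/4)×0.43929² = 0.15156.
t = T_v·H_d²/c_v = 0.15156×3.3²/6.8 = 0.2427 years.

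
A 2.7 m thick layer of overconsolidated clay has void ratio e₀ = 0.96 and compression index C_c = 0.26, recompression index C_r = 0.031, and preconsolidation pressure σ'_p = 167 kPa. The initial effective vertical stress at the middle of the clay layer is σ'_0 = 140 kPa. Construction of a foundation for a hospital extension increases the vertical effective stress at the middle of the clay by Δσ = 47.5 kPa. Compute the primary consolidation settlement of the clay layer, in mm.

Final effective stress: σ'_f = 140 + 47.5 = 187.5 kPa.
σ'_f = 187.5 > σ'_p = 167 kPa, so the stress path crosses the preconsolidation pressure — recompression up to σ'_p, then virgin compression beyond:
S_c = H/(1+e₀)·[C_r·log₁₀(σ'_p/σ'_0) + C_c·log₁₀(σ'_f/σ'_p)]
    = 2.7/1.96 × [0.031×log₁₀(167/140) + 0.26×log₁₀(187.5/167)]
    = 1.3776 × [0.0023742 + 0.013074] = 0.02128 m

S_c ≈ 21.3 mm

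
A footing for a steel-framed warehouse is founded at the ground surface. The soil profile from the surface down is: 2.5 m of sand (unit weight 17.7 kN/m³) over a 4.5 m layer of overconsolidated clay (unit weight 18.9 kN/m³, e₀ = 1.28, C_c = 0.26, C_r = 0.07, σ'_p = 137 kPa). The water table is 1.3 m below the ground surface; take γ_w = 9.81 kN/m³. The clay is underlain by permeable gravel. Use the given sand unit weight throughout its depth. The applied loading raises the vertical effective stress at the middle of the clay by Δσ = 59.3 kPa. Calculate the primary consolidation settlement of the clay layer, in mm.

S_c ≈ 45.1 mm

Mid-depth of clay below the ground surface: z = 2.5 + 4.5/2 = 4.75 m.
Total vertical stress at mid-clay: σ_v = 17.7×2.5 + 18.9×2.25 = 86.775 kPa.
Pore pressure: u = 9.81×(4.75 − 1.3) = 33.845 kPa.
Initial effective stress: σ'_0 = σ_v − u = 86.775 − 33.845 = 52.93 kPa.
Final effective stress: σ'_f = 52.93 + 59.3 = 112.23 kPa.
σ'_f = 112.23 ≤ σ'_p = 137 kPa, so the clay remains overconsolidated and only the recompression index applies:
S_c = C_r·H/(1+e₀)·log₁₀(σ'_f/σ'_0) = 0.07×4.5/2.28×log₁₀(112.23/52.93)
    = 0.13816 × 0.32641 = 0.0451 m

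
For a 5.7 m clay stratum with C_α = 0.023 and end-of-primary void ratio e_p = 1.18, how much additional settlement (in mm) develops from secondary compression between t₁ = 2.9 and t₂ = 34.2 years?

S_s ≈ 64.4 mm

Secondary compression: S_s = C_α·H/(1+e_p)·log₁₀(t₂/t₁)
S_s = 0.023×5.7/(1+1.18)×log₁₀(34.2/2.9)
    = 0.06014 × 1.072 = 0.06445 m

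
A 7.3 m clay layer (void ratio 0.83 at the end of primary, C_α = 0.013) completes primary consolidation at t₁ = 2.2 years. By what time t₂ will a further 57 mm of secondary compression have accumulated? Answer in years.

t₂ ≈ 27.6 years

S_s = C_α·H/(1+e_p)·log₁₀(t₂/t₁) ⇒ log₁₀(t₂/t₁) = S_s·(1+e_p)/(C_α·H).
log₁₀(t₂/t₁) = 0.057 × (1+0.83) / (0.013×7.3) = 1.099
t₂ = t₁ × 10^1.099 = 2.2 × 12.56 = 27.64 years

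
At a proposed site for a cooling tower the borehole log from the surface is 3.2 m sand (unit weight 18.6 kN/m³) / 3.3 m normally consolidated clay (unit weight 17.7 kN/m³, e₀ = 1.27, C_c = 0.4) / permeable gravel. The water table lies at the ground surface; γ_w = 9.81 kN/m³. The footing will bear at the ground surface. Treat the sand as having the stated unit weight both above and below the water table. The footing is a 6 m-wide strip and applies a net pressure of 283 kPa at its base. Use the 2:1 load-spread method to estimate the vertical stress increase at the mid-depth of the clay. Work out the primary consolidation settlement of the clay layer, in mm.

Mid-depth of clay below the ground surface: z = 3.2 + 3.3/2 = 4.85 m.
Total vertical stress at mid-clay: σ_v = 18.6×3.2 + 17.7×1.65 = 88.725 kPa.
Pore pressure: u = 9.81×(4.85 − 0) = 47.578 kPa.
Initial effective stress: σ'_0 = σ_v − u = 88.725 − 47.578 = 41.147 kPa.
Stress increase at mid-clay by the 2:1 spreading method:
Δσ = qB/(B+z) = 283×6/(6+4.85) = 156.5 kPa
Final effective stress: σ'_f = σ'_0 + Δσ = 41.147 + 156.5 = 197.65 kPa.
Normally consolidated clay, so the full stress increment lies on the virgin compression line:
S_c = C_c·H/(1+e₀)·log₁₀(σ'_f/σ'_0) = 0.4×3.3/(1+1.27)×log₁₀(197.65/41.147)
    = 0.5815 × 0.68156 = 0.3963 m

S_c ≈ 396 mm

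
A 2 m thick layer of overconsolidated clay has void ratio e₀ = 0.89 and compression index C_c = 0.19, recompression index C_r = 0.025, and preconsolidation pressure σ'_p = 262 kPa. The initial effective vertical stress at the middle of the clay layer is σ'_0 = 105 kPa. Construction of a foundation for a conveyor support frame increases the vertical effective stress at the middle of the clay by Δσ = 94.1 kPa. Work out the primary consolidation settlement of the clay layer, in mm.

Final effective stress: σ'_f = 105 + 94.1 = 199.1 kPa.
σ'_f = 199.1 ≤ σ'_p = 262 kPa, so the clay remains overconsolidated and only the recompression index applies:
S_c = C_r·H/(1+e₀)·log₁₀(σ'_f/σ'_0) = 0.025×2/1.89×log₁₀(199.1/105)
    = 0.026455 × 0.27788 = 0.007351 m

S_c ≈ 7.35 mm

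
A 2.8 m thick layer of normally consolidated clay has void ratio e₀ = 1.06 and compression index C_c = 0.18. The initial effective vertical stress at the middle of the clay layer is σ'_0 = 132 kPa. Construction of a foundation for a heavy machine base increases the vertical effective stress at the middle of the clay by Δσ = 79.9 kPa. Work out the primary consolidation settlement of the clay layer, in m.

S_c ≈ 0.0503 m

Final effective stress: σ'_f = σ'_0 + Δσ = 132 + 79.9 = 211.9 kPa.
Normally consolidated clay, so the full stress increment lies on the virgin compression line:
S_c = C_c·H/(1+e₀)·log₁₀(σ'_f/σ'_0) = 0.18×2.8/(1+1.06)×log₁₀(211.9/132)
    = 0.24466 × 0.20556 = 0.05029 m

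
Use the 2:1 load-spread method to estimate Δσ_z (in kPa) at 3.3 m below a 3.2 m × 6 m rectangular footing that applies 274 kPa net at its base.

Δσ_z ≈ 87 kPa

By the 2:1 method the load spreads at 1 horizontal : 2 vertical, so at depth z the loaded area has grown by z in each plan dimension:
Δσ = qBL/((B+z)(L+z)) = 274×3.2×6/((3.2+3.3)(6+3.3)) = 87.027 kPa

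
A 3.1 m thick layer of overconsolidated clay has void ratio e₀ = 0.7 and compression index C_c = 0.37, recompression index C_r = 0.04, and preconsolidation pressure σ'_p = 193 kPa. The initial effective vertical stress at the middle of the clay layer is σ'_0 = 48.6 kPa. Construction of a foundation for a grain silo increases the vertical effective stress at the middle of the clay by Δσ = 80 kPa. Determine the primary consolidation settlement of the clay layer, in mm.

Final effective stress: σ'_f = 48.6 + 80 = 128.6 kPa.
σ'_f = 128.6 ≤ σ'_p = 193 kPa, so the clay remains overconsolidated and only the recompression index applies:
S_c = C_r·H/(1+e₀)·log₁₀(σ'_f/σ'_0) = 0.04×3.1/1.7×log₁₀(128.6/48.6)
    = 0.07294 × 0.4226 = 0.03082 m

S_c ≈ 30.8 mm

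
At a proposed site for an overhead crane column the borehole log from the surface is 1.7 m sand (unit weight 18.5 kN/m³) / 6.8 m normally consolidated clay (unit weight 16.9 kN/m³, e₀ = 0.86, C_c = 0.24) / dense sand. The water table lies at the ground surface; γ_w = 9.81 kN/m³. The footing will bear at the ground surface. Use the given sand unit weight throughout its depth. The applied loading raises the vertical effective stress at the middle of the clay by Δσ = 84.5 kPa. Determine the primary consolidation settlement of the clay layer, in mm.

Mid-depth of clay below the ground surface: z = 1.7 + 6.8/2 = 5.1 m.
Total vertical stress at mid-clay: σ_v = 18.5×1.7 + 16.9×3.4 = 88.91 kPa.
Pore pressure: u = 9.81×(5.1 − 0) = 50.031 kPa.
Initial effective stress: σ'_0 = σ_v − u = 88.91 − 50.031 = 38.879 kPa.
Final effective stress: σ'_f = σ'_0 + Δσ = 38.879 + 84.5 = 123.38 kPa.
Normally consolidated clay, so the full stress increment lies on the virgin compression line:
S_c = C_c·H/(1+e₀)·log₁₀(σ'_f/σ'_0) = 0.24×6.8/(1+0.86)×log₁₀(123.38/38.879)
    = 0.87742 × 0.50153 = 0.4401 m

S_c ≈ 440 mm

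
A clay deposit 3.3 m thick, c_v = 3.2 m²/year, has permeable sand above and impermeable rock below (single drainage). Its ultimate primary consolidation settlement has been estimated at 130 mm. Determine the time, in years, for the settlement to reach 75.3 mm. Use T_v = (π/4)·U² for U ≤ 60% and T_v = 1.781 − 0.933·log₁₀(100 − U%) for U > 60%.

Drainage path length: H_d = H = 3.3 m (single drainage).
U = S(t)/S_ult = 75.3/130 = 0.5792.
U ≤ 60%: T_v = (π/4)·U² = (π/4)×0.57923² = 0.26351.
t = T_v·H_d²/c_v = 0.26351×3.3²/3.2 = 0.8968 years.

t ≈ 0.897 years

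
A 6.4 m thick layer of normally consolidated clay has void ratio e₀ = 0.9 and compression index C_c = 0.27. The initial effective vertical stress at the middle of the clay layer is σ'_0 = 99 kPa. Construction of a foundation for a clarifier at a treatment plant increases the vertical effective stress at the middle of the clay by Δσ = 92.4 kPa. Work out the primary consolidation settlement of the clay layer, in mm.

Final effective stress: σ'_f = σ'_0 + Δσ = 99 + 92.4 = 191.4 kPa.
Normally consolidated clay, so the full stress increment lies on the virgin compression line:
S_c = C_c·H/(1+e₀)·log₁₀(σ'_f/σ'_0) = 0.27×6.4/(1+0.9)×log₁₀(191.4/99)
    = 0.90947 × 0.28631 = 0.2604 m

S_c ≈ 260 mm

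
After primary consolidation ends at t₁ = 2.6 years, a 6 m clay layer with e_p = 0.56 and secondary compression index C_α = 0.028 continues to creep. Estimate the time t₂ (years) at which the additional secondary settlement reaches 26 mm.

S_s = C_α·H/(1+e_p)·log₁₀(t₂/t₁) ⇒ log₁₀(t₂/t₁) = S_s·(1+e_p)/(C_α·H).
log₁₀(t₂/t₁) = 0.026 × (1+0.56) / (0.028×6) = 0.2414
t₂ = t₁ × 10^0.2414 = 2.6 × 1.744 = 4.533 years

t₂ ≈ 4.53 years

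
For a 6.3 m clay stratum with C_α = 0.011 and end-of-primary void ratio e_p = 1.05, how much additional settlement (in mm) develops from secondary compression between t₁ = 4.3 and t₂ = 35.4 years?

Secondary compression: S_s = C_α·H/(1+e_p)·log₁₀(t₂/t₁)
S_s = 0.011×6.3/(1+1.05)×log₁₀(35.4/4.3)
    = 0.0338 × 0.9155 = 0.03095 m

S_s ≈ 30.9 mm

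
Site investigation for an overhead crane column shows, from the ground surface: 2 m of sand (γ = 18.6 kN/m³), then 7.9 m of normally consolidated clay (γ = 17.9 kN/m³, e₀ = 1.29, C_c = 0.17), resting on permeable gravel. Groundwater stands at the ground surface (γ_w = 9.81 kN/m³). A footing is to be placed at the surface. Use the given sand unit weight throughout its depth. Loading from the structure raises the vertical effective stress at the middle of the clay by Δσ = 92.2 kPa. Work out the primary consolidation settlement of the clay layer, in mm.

Mid-depth of clay below the ground surface: z = 2 + 7.9/2 = 5.95 m.
Total vertical stress at mid-clay: σ_v = 18.6×2 + 17.9×3.95 = 107.91 kPa.
Pore pressure: u = 9.81×(5.95 − 0) = 58.37 kPa.
Initial effective stress: σ'_0 = σ_v − u = 107.91 − 58.37 = 49.54 kPa.
Final effective stress: σ'_f = σ'_0 + Δσ = 49.54 + 92.2 = 141.74 kPa.
Normally consolidated clay, so the full stress increment lies on the virgin compression line:
S_c = C_c·H/(1+e₀)·log₁₀(σ'_f/σ'_0) = 0.17×7.9/(1+1.29)×log₁₀(141.74/49.54)
    = 0.58646 × 0.45654 = 0.2677 m

S_c ≈ 268 mm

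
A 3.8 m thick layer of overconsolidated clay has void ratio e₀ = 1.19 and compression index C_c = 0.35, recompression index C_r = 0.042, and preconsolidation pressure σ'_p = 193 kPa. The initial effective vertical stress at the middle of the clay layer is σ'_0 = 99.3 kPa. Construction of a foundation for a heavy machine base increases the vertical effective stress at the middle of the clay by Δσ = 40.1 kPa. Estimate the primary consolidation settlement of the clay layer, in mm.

S_c ≈ 10.7 mm

Final effective stress: σ'_f = 99.3 + 40.1 = 139.4 kPa.
σ'_f = 139.4 ≤ σ'_p = 193 kPa, so the clay remains overconsolidated and only the recompression index applies:
S_c = C_r·H/(1+e₀)·log₁₀(σ'_f/σ'_0) = 0.042×3.8/2.19×log₁₀(139.4/99.3)
    = 0.072878 × 0.14731 = 0.01074 m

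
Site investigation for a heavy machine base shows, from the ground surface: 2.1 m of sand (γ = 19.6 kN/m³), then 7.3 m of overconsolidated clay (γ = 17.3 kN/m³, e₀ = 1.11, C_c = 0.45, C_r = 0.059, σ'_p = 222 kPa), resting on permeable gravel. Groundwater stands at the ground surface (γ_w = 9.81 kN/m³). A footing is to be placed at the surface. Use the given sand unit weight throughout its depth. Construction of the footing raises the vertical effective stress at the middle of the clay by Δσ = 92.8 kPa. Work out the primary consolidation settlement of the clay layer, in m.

Mid-depth of clay below the ground surface: z = 2.1 + 7.3/2 = 5.75 m.
Total vertical stress at mid-clay: σ_v = 19.6×2.1 + 17.3×3.65 = 104.31 kPa.
Pore pressure: u = 9.81×(5.75 − 0) = 56.408 kPa.
Initial effective stress: σ'_0 = σ_v − u = 104.31 − 56.408 = 47.902 kPa.
Final effective stress: σ'_f = 47.902 + 92.8 = 140.7 kPa.
σ'_f = 140.7 ≤ σ'_p = 222 kPa, so the clay remains overconsolidated and only the recompression index applies:
S_c = C_r·H/(1+e₀)·log₁₀(σ'_f/σ'_0) = 0.059×7.3/2.11×log₁₀(140.7/47.902)
    = 0.20412 × 0.46794 = 0.09552 m

S_c ≈ 0.0955 m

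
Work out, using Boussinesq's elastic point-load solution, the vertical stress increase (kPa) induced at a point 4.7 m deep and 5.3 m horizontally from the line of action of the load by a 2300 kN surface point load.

Δσ_z ≈ 6.39 kPa

Boussinesq vertical stress below a point load on an elastic half-space:
Δσ_z = 3P/(2πz²) · [1 + (r/z)²]^(−5/2)
r/z = 5.3/4.7 = 1.1277; [1+(r/z)²]^(−5/2) = 0.12858.
Δσ_z = 3×2300/(2π×4.7²) × 0.12858 = 49.713 × 0.12858 = 6.392 kPa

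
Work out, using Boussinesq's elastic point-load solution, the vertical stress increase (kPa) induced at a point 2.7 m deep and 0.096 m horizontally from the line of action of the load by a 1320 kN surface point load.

Boussinesq vertical stress below a point load on an elastic half-space:
Δσ_z = 3P/(2πz²) · [1 + (r/z)²]^(−5/2)
r/z = 0.096/2.7 = 0.035556; [1+(r/z)²]^(−5/2) = 0.99685.
Δσ_z = 3×1320/(2π×2.7²) × 0.99685 = 86.455 × 0.99685 = 86.18 kPa

Δσ_z ≈ 86.2 kPa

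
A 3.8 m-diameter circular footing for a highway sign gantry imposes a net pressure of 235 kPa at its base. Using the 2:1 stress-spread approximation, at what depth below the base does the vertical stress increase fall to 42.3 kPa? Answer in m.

z ≈ 5.16 m

2:1 spreading — at depth z the loaded area has grown by z in each plan dimension:
qD²/(D+z)² = Δσ_z ⇒ z = D(√(q/Δσ_z) − 1) = 3.8×(√(235/42.3) − 1) = 5.157 m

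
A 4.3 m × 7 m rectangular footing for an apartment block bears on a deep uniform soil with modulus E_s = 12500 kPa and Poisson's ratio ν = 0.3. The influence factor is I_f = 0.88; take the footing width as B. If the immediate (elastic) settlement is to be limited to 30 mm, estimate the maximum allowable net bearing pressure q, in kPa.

S_e = q·B·(1−ν²)/E_s · I_f  ⇒  q = S_e·E_s / (B·(1−ν²)·I_f).
q = 0.03 × 12500 / (4.3 × 0.91 × 0.88) = 108.9 kPa

q ≈ 109 kPa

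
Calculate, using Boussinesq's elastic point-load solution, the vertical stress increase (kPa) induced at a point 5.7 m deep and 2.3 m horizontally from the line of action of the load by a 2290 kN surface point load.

Boussinesq vertical stress below a point load on an elastic half-space:
Δσ_z = 3P/(2πz²) · [1 + (r/z)²]^(−5/2)
r/z = 2.3/5.7 = 0.40351; [1+(r/z)²]^(−5/2) = 0.68583.
Δσ_z = 3×2290/(2π×5.7²) × 0.68583 = 33.653 × 0.68583 = 23.08 kPa

Δσ_z ≈ 23.1 kPa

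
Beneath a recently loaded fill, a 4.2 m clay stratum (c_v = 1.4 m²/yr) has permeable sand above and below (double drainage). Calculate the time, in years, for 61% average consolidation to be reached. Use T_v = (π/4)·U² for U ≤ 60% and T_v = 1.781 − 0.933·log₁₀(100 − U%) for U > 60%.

Drainage path length: H_d = H/2 = 2.1 m (double drainage).
U > 60%: T_v = 1.781 − 0.933·log₁₀(100 − 61) = 0.29654.
t = T_v·H_d²/c_v = 0.29654×2.1²/1.4 = 0.9341 years.

t ≈ 0.934 years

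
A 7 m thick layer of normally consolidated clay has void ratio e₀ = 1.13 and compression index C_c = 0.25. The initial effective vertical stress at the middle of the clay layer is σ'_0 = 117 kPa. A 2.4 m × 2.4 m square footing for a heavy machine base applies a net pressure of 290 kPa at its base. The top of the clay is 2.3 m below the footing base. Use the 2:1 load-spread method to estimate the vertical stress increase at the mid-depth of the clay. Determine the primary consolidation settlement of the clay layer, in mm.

Mid-depth of clay below the footing base: z = 2.3 + 7/2 = 5.8 m.
Stress increase at mid-clay by the 2:1 spreading method:
Δσ = qBL/((B+z)(L+z)) = 290×2.4×2.4/((2.4+5.8)(2.4+5.8)) = 24.842 kPa
Final effective stress: σ'_f = σ'_0 + Δσ = 117 + 24.842 = 141.84 kPa.
Normally consolidated clay, so the full stress increment lies on the virgin compression line:
S_c = C_c·H/(1+e₀)·log₁₀(σ'_f/σ'_0) = 0.25×7/(1+1.13)×log₁₀(141.84/117)
    = 0.8216 × 0.083613 = 0.0687 m

S_c ≈ 68.7 mm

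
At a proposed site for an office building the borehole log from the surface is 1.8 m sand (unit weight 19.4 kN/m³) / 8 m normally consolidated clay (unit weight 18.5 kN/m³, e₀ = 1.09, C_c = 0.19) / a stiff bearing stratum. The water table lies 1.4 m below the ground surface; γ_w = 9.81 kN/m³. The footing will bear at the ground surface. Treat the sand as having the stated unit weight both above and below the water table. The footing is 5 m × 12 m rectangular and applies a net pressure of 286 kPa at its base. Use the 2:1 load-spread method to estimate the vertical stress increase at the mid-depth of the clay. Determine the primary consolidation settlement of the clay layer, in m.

S_c ≈ 0.271 m

Mid-depth of clay below the ground surface: z = 1.8 + 8/2 = 5.8 m.
Total vertical stress at mid-clay: σ_v = 19.4×1.8 + 18.5×4 = 108.92 kPa.
Pore pressure: u = 9.81×(5.8 − 1.4) = 43.164 kPa.
Initial effective stress: σ'_0 = σ_v − u = 108.92 − 43.164 = 65.756 kPa.
Stress increase at mid-clay by the 2:1 spreading method:
Δσ = qBL/((B+z)(L+z)) = 286×5×12/((5+5.8)(12+5.8)) = 89.263 kPa
Final effective stress: σ'_f = σ'_0 + Δσ = 65.756 + 89.263 = 155.02 kPa.
Normally consolidated clay, so the full stress increment lies on the virgin compression line:
S_c = C_c·H/(1+e₀)·log₁₀(σ'_f/σ'_0) = 0.19×8/(1+1.09)×log₁₀(155.02/65.756)
    = 0.72727 × 0.37245 = 0.2709 m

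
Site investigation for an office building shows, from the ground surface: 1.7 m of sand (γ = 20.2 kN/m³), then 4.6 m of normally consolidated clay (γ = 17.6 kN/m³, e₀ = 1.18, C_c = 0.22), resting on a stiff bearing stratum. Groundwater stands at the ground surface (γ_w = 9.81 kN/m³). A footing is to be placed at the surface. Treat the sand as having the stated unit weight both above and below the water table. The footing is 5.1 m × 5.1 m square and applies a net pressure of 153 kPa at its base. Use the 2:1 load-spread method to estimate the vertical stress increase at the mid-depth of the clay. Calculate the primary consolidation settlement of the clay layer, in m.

Mid-depth of clay below the ground surface: z = 1.7 + 4.6/2 = 4 m.
Total vertical stress at mid-clay: σ_v = 20.2×1.7 + 17.6×2.3 = 74.82 kPa.
Pore pressure: u = 9.81×(4 − 0) = 39.24 kPa.
Initial effective stress: σ'_0 = σ_v − u = 74.82 − 39.24 = 35.58 kPa.
Stress increase at mid-clay by the 2:1 spreading method:
Δσ = qBL/((B+z)(L+z)) = 153×5.1×5.1/((5.1+4)(5.1+4)) = 48.056 kPa
Final effective stress: σ'_f = σ'_0 + Δσ = 35.58 + 48.056 = 83.636 kPa.
Normally consolidated clay, so the full stress increment lies on the virgin compression line:
S_c = C_c·H/(1+e₀)·log₁₀(σ'_f/σ'_0) = 0.22×4.6/(1+1.18)×log₁₀(83.636/35.58)
    = 0.46422 × 0.37119 = 0.1723 m

S_c ≈ 0.172 m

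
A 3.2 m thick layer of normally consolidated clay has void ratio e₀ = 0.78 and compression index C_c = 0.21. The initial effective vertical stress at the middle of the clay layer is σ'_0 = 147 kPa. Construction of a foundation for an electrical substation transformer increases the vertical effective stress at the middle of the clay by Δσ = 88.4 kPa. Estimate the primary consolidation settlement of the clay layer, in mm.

Final effective stress: σ'_f = σ'_0 + Δσ = 147 + 88.4 = 235.4 kPa.
Normally consolidated clay, so the full stress increment lies on the virgin compression line:
S_c = C_c·H/(1+e₀)·log₁₀(σ'_f/σ'_0) = 0.21×3.2/(1+0.78)×log₁₀(235.4/147)
    = 0.37753 × 0.20449 = 0.0772 m

S_c ≈ 77.2 mm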